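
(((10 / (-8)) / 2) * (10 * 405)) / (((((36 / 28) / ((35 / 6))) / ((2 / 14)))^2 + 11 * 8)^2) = -15193828125 / 49032130624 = -0.31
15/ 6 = 5/ 2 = 2.50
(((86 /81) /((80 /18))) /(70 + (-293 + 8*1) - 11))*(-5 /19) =43 /154584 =0.00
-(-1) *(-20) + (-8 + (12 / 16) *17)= -61 / 4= -15.25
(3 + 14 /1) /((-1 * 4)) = -17 /4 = -4.25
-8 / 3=-2.67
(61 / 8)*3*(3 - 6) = -68.62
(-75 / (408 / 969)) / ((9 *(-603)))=475 / 14472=0.03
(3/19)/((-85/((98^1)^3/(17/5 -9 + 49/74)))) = 9949744/28101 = 354.07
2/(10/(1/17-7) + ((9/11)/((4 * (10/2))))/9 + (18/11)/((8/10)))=3.28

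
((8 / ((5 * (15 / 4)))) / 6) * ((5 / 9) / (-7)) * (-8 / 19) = 128 / 53865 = 0.00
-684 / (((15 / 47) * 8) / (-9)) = 24111 / 10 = 2411.10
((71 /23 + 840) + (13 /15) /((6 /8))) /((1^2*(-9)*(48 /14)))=-6116537 /223560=-27.36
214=214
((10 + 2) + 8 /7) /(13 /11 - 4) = -1012 /217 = -4.66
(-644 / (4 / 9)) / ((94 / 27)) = -39123 / 94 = -416.20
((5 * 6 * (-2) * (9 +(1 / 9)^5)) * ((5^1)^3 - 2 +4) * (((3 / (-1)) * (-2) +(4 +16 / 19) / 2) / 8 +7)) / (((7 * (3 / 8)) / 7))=-183581324480 / 124659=-1472668.03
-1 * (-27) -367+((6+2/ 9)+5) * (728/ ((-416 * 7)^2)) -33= -39102235/ 104832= -373.00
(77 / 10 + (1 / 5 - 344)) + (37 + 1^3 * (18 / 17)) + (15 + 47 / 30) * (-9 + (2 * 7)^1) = -54878 / 255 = -215.21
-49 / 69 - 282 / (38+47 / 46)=-983023 / 123855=-7.94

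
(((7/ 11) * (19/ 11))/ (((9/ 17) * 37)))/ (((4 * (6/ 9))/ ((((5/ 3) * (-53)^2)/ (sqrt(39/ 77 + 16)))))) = 31755745 * sqrt(97867)/ 409699224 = 24.25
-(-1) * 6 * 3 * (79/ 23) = 1422/ 23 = 61.83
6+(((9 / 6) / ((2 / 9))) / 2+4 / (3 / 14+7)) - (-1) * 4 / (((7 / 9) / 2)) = 114337 / 5656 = 20.22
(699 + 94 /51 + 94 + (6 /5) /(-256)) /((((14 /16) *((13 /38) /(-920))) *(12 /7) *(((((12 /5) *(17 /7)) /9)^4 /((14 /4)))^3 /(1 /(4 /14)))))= -5431648957785103244631981018310546875 /138254475879035786592518144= -39287328119.04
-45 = -45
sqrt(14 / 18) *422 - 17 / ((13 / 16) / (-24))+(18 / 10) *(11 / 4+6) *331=422 *sqrt(7) / 3+297201 / 52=6087.57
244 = 244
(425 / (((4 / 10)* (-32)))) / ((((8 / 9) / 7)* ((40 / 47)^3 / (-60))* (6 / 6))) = 1667916495 / 65536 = 25450.39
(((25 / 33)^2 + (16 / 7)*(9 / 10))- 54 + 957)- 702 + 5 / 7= 7788623 / 38115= 204.35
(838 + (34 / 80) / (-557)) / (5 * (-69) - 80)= -18670623 / 9469000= -1.97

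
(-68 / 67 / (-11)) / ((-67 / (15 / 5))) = -204 / 49379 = -0.00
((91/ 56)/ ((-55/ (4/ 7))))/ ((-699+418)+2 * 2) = 13/ 213290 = 0.00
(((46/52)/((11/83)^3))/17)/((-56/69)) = -907425969/32944912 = -27.54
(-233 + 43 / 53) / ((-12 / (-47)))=-96397 / 106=-909.41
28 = 28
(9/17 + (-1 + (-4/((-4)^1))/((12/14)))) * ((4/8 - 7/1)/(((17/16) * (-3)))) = 3692/2601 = 1.42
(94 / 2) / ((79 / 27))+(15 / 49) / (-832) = 51733407 / 3220672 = 16.06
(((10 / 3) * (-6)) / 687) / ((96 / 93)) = -155 / 5496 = -0.03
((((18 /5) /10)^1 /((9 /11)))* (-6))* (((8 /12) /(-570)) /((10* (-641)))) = -11 /22835625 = -0.00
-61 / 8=-7.62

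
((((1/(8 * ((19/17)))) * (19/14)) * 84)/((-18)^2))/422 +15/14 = 1367399/1276128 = 1.07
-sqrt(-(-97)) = -sqrt(97) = -9.85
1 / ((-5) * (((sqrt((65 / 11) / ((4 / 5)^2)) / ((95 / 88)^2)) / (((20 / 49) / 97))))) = -361 * sqrt(715) / 29905876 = -0.00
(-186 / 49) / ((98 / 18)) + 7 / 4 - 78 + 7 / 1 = -671773 / 9604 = -69.95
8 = 8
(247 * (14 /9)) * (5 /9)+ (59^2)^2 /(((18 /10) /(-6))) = -3271670180 /81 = -40390989.88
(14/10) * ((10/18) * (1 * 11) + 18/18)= 448/45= 9.96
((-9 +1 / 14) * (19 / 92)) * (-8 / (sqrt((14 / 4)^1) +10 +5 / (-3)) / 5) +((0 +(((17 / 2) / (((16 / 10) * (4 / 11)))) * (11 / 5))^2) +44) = 843355210611 / 782774272 -4275 * sqrt(14) / 191107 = 1077.31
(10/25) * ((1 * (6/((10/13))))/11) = 78/275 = 0.28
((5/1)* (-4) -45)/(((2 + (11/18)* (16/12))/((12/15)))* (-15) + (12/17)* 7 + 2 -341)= 9945/59186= 0.17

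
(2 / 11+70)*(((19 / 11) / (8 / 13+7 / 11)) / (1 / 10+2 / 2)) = 1906840 / 21659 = 88.04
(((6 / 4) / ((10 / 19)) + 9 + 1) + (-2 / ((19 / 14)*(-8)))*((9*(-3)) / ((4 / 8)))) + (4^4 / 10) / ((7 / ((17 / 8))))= 28393 / 2660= 10.67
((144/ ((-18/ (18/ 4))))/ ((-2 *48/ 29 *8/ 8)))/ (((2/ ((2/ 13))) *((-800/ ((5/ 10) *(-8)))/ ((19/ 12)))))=551/ 83200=0.01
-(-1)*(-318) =-318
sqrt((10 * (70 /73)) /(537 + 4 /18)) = 6 * sqrt(2470685) /70591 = 0.13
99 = 99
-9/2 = -4.50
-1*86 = -86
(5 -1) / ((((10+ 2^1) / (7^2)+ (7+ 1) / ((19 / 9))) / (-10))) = -9.91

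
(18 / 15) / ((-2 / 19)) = -57 / 5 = -11.40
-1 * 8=-8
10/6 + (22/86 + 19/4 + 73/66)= 14717/1892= 7.78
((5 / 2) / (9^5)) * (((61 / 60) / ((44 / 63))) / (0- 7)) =-61 / 6928416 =-0.00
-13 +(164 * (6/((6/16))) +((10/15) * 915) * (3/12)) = 5527/2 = 2763.50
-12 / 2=-6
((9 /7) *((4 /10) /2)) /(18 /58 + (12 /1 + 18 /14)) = 87 /4600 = 0.02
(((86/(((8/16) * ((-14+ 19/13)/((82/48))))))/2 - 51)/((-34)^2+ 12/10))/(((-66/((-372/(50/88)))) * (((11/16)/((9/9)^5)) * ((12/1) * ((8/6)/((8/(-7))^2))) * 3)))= -6953920/326790387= -0.02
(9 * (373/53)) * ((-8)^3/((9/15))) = -2864640/53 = -54049.81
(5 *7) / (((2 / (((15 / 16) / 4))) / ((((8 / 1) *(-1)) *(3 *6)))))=-4725 / 8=-590.62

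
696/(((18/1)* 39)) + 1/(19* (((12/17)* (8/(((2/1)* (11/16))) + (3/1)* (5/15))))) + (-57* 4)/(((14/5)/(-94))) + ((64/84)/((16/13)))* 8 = 3973366739/518700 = 7660.24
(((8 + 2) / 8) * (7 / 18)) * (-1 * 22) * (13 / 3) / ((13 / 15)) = -1925 / 36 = -53.47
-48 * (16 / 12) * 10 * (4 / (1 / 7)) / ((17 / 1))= -17920 / 17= -1054.12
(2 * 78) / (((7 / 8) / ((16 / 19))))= 19968 / 133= 150.14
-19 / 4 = -4.75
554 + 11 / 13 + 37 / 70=505391 / 910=555.37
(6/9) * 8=16/3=5.33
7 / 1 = 7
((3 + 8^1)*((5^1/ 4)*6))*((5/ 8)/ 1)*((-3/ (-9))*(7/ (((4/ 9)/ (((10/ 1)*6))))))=259875/ 16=16242.19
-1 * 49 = -49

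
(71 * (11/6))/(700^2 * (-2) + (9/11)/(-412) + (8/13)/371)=-8535484958/64262037861453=-0.00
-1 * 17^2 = -289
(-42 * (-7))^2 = 86436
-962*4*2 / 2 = -3848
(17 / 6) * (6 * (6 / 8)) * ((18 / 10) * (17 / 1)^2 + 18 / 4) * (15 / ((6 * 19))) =267597 / 304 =880.25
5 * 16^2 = 1280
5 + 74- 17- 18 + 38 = 82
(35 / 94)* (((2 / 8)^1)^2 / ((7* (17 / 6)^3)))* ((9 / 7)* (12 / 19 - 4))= -19440 / 30711163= -0.00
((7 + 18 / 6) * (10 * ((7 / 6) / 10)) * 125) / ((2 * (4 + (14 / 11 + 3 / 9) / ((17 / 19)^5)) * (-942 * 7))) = -9761516875 / 600344834964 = -0.02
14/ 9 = 1.56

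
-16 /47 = -0.34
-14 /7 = -2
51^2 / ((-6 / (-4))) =1734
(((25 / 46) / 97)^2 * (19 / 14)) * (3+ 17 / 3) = 154375 / 418098324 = 0.00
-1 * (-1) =1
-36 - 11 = -47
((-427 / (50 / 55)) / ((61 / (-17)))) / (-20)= -1309 / 200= -6.54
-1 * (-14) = 14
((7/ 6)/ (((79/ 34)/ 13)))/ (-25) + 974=5769403/ 5925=973.74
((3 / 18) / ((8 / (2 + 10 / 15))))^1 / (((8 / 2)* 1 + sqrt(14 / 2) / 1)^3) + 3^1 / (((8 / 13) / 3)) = 14.63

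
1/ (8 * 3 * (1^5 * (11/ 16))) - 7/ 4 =-223/ 132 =-1.69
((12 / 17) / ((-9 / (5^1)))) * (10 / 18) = -100 / 459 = -0.22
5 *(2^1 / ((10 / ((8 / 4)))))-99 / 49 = -1 / 49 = -0.02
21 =21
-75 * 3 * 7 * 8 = -12600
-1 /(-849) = 0.00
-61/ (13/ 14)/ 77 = -122/ 143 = -0.85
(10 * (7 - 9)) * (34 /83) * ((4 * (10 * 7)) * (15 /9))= -952000 /249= -3823.29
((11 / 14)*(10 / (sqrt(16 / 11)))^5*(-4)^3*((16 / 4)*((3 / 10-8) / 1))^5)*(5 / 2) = 41174053862480*sqrt(11) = 136558887759729.67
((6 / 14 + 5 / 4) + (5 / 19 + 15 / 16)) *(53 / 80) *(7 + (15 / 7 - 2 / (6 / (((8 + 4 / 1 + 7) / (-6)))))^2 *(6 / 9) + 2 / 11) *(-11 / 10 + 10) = 1927335431009 / 8108190720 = 237.70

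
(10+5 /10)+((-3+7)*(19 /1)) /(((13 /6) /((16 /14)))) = 9207 /182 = 50.59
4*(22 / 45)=88 / 45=1.96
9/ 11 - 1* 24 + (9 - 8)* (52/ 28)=-1642/ 77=-21.32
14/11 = 1.27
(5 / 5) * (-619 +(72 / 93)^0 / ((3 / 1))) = -1856 / 3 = -618.67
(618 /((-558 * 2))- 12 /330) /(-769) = 6037 /7866870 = 0.00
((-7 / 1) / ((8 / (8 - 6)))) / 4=-7 / 16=-0.44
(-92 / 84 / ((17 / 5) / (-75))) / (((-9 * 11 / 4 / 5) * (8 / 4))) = -28750 / 11781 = -2.44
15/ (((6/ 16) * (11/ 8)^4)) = 163840/ 14641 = 11.19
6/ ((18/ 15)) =5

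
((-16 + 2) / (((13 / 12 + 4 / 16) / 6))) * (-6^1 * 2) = 756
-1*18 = -18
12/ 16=3/ 4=0.75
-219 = -219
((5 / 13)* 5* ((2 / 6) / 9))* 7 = 175 / 351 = 0.50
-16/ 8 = -2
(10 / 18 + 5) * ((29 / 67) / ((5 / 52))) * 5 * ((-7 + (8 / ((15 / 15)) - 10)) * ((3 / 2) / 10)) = -168.81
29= 29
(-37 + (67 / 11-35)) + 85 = 210 / 11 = 19.09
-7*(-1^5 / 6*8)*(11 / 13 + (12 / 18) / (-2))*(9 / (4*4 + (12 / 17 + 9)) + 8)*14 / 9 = 28608160 / 460161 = 62.17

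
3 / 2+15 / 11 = 63 / 22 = 2.86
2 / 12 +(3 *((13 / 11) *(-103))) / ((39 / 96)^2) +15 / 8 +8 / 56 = -53105407 / 24024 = -2210.51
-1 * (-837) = 837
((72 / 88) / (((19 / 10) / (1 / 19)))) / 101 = 90 / 401071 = 0.00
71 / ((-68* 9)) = -71 / 612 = -0.12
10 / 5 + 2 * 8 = 18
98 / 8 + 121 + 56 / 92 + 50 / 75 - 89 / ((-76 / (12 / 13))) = 9244555 / 68172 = 135.61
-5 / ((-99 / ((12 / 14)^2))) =20 / 539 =0.04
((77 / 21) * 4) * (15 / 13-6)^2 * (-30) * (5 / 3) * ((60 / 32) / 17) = -5457375 / 2873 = -1899.54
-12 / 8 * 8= -12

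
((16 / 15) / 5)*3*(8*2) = 256 / 25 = 10.24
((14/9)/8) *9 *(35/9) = 245/36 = 6.81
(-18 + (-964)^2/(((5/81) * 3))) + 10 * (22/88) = 50181829/10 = 5018182.90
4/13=0.31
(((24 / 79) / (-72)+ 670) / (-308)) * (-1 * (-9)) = -476367 / 24332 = -19.58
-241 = -241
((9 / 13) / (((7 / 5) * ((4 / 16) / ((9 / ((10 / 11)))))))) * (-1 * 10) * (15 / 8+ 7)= -316305 / 182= -1737.94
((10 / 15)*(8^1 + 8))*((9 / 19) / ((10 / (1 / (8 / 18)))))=108 / 95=1.14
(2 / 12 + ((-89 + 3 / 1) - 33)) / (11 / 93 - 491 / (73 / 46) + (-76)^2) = -1613519 / 74227138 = -0.02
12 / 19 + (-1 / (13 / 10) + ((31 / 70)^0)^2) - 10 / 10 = -0.14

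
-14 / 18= -7 / 9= -0.78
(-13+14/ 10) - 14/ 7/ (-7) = -11.31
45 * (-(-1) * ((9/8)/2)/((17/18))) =3645/136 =26.80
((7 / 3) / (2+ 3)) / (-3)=-7 / 45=-0.16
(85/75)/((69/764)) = 12988/1035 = 12.55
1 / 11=0.09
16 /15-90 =-1334 /15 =-88.93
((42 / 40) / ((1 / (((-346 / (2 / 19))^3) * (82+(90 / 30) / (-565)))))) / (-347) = 34550360601818901 / 3921100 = 8811394915.16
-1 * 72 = -72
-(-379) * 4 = 1516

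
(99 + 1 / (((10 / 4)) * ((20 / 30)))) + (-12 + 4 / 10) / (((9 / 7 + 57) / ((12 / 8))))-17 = 11193 / 136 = 82.30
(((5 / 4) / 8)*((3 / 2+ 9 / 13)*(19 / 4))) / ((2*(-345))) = -361 / 153088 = -0.00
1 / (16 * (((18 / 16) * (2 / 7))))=7 / 36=0.19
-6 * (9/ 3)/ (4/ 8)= -36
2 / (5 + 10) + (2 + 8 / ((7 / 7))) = 152 / 15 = 10.13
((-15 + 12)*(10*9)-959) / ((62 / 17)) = -20893 / 62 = -336.98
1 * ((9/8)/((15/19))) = 57/40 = 1.42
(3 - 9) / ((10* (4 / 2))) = -3 / 10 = -0.30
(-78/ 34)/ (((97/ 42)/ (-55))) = 90090/ 1649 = 54.63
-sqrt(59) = -7.68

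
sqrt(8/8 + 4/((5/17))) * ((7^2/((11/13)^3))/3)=107653 * sqrt(365)/19965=103.02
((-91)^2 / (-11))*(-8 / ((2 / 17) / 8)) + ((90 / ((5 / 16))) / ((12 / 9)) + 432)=4511992 / 11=410181.09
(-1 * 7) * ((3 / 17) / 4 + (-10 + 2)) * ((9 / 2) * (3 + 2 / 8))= 443079 / 544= 814.48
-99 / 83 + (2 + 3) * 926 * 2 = 9258.81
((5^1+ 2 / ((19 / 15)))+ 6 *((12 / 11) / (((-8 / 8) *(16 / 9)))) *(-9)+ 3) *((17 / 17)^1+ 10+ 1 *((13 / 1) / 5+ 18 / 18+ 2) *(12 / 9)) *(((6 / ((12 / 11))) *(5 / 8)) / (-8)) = -338.94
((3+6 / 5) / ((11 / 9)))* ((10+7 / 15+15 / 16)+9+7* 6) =943551 / 4400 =214.44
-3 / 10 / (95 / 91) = -273 / 950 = -0.29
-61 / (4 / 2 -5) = 20.33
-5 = -5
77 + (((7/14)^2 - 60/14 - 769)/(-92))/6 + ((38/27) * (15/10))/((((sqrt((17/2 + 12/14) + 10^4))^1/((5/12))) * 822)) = 95 * sqrt(1961834)/12440269656 + 403919/5152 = 78.40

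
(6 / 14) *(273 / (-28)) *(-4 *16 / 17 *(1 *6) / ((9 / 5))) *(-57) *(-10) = 3556800 / 119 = 29889.08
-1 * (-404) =404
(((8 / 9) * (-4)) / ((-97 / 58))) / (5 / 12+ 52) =7424 / 183039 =0.04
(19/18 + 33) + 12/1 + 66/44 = 428/9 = 47.56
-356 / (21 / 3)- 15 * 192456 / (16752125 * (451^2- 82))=-26945445067364 / 529826158225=-50.86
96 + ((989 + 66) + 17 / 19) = 21886 / 19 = 1151.89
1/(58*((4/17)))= 17/232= 0.07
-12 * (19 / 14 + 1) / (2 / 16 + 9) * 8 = -12672 / 511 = -24.80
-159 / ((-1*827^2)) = 159 / 683929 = 0.00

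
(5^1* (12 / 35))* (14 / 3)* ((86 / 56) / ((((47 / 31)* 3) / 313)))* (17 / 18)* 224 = 226972576 / 1269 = 178859.40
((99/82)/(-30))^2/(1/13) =14157/672400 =0.02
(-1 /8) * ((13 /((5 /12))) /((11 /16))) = -312 /55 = -5.67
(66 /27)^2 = 484 /81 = 5.98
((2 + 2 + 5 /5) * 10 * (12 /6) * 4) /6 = 200 /3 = 66.67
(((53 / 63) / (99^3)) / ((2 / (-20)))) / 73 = -530 / 4462405101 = -0.00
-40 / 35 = -8 / 7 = -1.14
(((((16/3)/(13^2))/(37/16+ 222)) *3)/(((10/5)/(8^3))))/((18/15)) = 163840/1819623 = 0.09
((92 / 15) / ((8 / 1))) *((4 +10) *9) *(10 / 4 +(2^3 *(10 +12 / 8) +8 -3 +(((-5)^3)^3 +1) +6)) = -1886615871 / 10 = -188661587.10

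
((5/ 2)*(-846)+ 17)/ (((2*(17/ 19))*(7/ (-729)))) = 14529699/ 119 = 122098.31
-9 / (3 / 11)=-33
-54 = -54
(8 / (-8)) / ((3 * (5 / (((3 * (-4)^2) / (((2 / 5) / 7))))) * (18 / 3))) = -28 / 3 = -9.33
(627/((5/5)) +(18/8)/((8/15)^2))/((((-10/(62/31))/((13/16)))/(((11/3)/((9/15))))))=-7747597/12288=-630.50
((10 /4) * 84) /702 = 35 /117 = 0.30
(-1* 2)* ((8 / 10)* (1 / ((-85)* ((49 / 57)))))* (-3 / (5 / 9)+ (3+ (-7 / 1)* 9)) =-1.43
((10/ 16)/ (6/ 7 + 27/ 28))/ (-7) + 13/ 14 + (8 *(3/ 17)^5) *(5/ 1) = 26429714/ 29816997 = 0.89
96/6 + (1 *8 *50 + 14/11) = 4590/11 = 417.27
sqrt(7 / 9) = sqrt(7) / 3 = 0.88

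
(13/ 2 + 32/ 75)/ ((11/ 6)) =1039/ 275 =3.78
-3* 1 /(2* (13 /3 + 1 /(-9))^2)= -243 /2888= -0.08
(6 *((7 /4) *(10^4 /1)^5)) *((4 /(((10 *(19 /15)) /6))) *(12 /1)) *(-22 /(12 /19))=-831600000000000000000000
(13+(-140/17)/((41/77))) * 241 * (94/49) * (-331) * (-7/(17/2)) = -25779753612/82943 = -310812.89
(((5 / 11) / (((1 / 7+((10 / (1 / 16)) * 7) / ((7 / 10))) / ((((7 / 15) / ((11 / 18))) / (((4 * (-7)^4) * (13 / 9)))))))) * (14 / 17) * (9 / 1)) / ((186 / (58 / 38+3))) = 3483 / 1234945454743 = 0.00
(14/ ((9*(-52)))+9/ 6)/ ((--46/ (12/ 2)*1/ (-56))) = -9632/ 897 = -10.74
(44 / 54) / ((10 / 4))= 44 / 135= 0.33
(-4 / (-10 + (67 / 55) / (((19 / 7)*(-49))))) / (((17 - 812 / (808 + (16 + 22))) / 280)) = 693110880 / 99355469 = 6.98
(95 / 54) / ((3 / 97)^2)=893855 / 486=1839.21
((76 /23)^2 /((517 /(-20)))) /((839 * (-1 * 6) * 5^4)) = 11552 /86047735125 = 0.00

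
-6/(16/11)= -33/8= -4.12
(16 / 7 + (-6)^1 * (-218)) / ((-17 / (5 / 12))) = -11465 / 357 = -32.11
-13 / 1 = -13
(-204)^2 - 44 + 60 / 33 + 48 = 457840 / 11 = 41621.82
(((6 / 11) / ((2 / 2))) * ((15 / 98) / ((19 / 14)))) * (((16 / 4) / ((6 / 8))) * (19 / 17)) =0.37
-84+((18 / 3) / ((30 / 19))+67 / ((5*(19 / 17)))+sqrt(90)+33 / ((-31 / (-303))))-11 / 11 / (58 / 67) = 3*sqrt(10)+8649227 / 34162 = 262.67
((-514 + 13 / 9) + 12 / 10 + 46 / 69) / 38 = -22981 / 1710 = -13.44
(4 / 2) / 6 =0.33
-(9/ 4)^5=-57.67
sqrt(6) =2.45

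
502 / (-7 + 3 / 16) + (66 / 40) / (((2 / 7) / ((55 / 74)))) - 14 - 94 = -11446999 / 64528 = -177.40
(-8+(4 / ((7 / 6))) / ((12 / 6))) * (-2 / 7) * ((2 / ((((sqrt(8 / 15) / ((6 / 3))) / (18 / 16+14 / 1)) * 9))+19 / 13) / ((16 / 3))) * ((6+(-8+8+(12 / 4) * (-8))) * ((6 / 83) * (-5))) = 169290 / 52871+59895 * sqrt(30) / 16268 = 23.37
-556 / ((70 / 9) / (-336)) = 120096 / 5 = 24019.20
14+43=57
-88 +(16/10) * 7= -384/5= -76.80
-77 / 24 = -3.21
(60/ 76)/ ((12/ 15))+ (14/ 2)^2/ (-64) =269/ 1216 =0.22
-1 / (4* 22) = -1 / 88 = -0.01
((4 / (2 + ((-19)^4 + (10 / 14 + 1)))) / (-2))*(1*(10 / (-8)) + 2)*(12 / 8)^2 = -0.00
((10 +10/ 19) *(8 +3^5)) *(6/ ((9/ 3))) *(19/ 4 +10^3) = 100876900/ 19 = 5309310.53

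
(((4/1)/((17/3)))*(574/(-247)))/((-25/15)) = 20664/20995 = 0.98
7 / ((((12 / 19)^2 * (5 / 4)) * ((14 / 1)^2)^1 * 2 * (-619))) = -361 / 6239520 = -0.00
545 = 545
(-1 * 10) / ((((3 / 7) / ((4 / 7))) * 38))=-20 / 57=-0.35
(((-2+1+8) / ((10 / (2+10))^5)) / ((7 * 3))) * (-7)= -18144 / 3125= -5.81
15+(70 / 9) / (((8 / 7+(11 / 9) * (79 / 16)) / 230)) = 382345 / 1447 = 264.23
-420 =-420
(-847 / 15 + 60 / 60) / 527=-832 / 7905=-0.11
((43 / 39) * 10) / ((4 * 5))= 0.55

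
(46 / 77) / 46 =1 / 77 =0.01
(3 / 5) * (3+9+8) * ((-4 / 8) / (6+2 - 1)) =-6 / 7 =-0.86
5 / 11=0.45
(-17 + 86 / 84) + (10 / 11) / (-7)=-16.11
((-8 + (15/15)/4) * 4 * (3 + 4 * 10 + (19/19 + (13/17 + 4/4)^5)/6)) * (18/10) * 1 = -36459995559/14198570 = -2567.86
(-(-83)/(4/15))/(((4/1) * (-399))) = -415/2128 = -0.20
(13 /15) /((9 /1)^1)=13 /135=0.10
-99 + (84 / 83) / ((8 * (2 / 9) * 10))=-328491 / 3320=-98.94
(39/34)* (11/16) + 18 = 10221/544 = 18.79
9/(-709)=-9/709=-0.01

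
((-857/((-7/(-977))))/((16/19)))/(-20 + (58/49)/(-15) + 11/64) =6681566220/936427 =7135.17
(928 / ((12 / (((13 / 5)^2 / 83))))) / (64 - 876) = -338 / 43575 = -0.01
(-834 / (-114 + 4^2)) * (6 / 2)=1251 / 49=25.53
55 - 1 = 54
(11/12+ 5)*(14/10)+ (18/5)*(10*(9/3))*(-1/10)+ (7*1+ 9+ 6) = 1169/60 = 19.48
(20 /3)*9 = 60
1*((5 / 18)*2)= 5 / 9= 0.56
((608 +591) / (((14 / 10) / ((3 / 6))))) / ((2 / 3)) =17985 / 28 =642.32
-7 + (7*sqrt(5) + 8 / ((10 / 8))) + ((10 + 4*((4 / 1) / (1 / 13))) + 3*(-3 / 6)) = 7*sqrt(5) + 2159 / 10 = 231.55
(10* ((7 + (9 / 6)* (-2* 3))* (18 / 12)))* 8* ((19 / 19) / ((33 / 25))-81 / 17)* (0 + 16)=2877440 / 187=15387.38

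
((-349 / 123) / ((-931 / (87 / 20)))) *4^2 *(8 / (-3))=-323872 / 572565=-0.57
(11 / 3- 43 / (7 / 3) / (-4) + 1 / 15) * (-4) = -3503 / 105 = -33.36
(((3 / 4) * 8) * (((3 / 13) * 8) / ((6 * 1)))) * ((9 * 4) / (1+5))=144 / 13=11.08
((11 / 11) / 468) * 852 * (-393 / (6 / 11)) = -102311 / 78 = -1311.68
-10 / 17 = -0.59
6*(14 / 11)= 84 / 11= 7.64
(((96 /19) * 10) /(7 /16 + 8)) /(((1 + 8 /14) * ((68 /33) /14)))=25088 /969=25.89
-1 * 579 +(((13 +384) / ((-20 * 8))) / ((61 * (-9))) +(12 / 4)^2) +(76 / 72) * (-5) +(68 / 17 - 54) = -6102667 / 9760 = -625.27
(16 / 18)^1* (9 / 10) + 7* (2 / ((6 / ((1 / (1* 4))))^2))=1187 / 1440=0.82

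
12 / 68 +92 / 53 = 1723 / 901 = 1.91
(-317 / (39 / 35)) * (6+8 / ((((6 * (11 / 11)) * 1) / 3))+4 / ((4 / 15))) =-277375 / 39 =-7112.18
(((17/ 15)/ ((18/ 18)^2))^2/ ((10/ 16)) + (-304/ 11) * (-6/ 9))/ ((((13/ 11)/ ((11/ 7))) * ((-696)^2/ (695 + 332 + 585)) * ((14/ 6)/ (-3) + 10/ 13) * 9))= -140433007/ 119211750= -1.18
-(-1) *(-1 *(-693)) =693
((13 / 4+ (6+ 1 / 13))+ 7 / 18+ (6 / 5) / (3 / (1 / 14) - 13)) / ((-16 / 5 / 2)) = -662123 / 108576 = -6.10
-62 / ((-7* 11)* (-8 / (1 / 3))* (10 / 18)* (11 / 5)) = -93 / 3388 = -0.03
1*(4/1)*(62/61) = 248/61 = 4.07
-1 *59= -59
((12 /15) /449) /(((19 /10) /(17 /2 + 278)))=2292 /8531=0.27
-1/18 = -0.06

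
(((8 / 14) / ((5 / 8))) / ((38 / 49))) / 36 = 28 / 855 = 0.03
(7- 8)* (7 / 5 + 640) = -3207 / 5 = -641.40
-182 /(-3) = 182 /3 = 60.67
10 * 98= 980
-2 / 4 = -1 / 2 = -0.50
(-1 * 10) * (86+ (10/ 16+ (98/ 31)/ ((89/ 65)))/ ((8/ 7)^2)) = -623286415/ 706304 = -882.46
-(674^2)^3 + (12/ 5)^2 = -2343685795518414256/ 25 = -93747431820736570.24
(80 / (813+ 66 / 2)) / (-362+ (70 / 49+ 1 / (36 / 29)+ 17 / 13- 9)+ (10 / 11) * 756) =0.00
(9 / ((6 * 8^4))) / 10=3 / 81920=0.00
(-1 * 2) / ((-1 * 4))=1 / 2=0.50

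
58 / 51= 1.14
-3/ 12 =-1/ 4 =-0.25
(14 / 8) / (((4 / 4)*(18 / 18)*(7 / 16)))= 4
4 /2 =2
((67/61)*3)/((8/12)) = 603/122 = 4.94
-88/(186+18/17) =-374/795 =-0.47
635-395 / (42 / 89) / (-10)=60371 / 84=718.70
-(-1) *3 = 3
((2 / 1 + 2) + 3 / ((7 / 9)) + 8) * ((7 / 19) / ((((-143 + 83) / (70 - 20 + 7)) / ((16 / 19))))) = -444 / 95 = -4.67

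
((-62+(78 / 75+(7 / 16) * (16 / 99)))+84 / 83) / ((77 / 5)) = -12300283 / 3163545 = -3.89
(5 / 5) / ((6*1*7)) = 1 / 42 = 0.02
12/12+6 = 7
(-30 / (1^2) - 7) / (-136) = 37 / 136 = 0.27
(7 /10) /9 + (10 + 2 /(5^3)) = 10.09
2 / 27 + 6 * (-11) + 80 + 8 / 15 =1972 / 135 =14.61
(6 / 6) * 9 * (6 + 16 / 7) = 522 / 7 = 74.57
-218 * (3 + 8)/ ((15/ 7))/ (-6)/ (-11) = -763/ 45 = -16.96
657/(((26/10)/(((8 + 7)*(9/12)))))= 147825/52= 2842.79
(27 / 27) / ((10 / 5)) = 1 / 2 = 0.50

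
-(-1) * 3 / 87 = 1 / 29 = 0.03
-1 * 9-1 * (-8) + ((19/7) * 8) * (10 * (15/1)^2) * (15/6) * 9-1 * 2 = 7694979/7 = 1099282.71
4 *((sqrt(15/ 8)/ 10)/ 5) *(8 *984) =3936 *sqrt(30)/ 25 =862.33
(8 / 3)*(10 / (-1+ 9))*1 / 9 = 10 / 27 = 0.37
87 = 87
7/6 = 1.17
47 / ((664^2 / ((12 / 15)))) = 47 / 551120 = 0.00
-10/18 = -5/9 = -0.56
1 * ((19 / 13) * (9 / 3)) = 57 / 13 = 4.38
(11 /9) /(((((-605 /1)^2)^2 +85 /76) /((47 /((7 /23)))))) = 903716 /641468951397855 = 0.00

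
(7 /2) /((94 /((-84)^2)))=12348 /47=262.72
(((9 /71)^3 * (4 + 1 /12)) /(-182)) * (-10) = 8505 /18611372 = 0.00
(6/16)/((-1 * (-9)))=0.04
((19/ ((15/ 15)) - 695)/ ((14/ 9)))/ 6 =-507/ 7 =-72.43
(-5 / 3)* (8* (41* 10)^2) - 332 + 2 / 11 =-73974950 / 33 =-2241665.15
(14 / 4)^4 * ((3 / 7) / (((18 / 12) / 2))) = 343 / 4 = 85.75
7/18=0.39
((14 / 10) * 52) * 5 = 364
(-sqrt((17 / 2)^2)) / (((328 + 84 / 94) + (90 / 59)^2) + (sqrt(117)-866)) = 1365129772899 * sqrt(13) / 15304018943684726 + 121673895031408 / 7652009471842363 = 0.02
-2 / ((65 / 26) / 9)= -36 / 5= -7.20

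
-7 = -7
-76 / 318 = -0.24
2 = 2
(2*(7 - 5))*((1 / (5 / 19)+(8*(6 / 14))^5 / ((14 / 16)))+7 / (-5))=1279666992 / 588245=2175.40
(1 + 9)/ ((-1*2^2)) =-5/ 2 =-2.50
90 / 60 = 3 / 2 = 1.50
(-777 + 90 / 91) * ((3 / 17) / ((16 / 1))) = -211851 / 24752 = -8.56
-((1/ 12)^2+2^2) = -577/ 144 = -4.01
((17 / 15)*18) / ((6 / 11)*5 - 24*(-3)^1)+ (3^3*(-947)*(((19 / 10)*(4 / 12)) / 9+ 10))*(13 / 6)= -4585882189 / 8220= -557893.21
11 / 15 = 0.73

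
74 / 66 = 37 / 33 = 1.12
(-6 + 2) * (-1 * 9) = 36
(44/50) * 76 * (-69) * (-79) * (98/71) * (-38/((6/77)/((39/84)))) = -202230624596/1775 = -113932746.25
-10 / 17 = -0.59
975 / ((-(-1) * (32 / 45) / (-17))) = -745875 / 32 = -23308.59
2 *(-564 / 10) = -564 / 5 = -112.80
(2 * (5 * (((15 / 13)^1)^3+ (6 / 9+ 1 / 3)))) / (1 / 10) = 557200 / 2197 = 253.62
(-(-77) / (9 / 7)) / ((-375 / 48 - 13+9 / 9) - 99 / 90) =-2.86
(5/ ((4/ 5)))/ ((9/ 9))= 25/ 4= 6.25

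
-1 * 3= -3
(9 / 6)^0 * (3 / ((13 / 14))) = 42 / 13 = 3.23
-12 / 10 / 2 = -3 / 5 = -0.60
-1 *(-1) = 1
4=4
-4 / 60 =-1 / 15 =-0.07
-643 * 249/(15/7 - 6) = 373583/9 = 41509.22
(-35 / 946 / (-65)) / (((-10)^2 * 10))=0.00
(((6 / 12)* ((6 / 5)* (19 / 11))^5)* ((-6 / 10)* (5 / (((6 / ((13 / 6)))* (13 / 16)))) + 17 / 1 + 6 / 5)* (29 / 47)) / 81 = 26424928528 / 10751984375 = 2.46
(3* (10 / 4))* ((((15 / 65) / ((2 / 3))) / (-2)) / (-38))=135 / 3952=0.03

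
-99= -99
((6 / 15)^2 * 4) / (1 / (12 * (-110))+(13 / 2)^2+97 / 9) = 12672 / 1049935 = 0.01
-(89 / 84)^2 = -7921 / 7056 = -1.12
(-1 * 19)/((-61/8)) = 152/61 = 2.49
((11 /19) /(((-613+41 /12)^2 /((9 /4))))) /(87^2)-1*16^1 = -1243671136364 /77729446025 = -16.00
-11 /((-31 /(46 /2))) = 253 /31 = 8.16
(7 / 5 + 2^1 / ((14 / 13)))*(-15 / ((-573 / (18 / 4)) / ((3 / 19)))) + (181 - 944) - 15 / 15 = -1021387 / 1337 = -763.94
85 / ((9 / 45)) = 425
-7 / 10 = -0.70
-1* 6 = -6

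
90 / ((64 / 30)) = 675 / 16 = 42.19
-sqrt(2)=-1.41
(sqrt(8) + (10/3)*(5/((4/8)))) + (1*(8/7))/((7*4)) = 2*sqrt(2) + 4906/147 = 36.20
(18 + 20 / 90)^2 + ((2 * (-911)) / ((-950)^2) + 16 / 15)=12175734209 / 36551250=333.11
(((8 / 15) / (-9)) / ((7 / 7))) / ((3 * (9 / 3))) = -0.01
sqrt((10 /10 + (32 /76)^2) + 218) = sqrt(79123) /19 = 14.80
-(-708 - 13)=721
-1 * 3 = -3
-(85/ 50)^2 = -289/ 100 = -2.89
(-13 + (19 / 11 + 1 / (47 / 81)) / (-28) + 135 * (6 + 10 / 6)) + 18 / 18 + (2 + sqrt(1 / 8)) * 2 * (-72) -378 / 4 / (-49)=5332997 / 7238 -36 * sqrt(2)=685.89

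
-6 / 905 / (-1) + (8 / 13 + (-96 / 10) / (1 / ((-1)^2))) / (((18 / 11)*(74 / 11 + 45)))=-5995654 / 60248565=-0.10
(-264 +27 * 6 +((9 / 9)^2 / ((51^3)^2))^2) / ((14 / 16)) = -252657545010507075130408 / 2167405410629349909207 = -116.57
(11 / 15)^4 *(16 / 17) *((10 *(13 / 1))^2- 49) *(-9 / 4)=-328953988 / 31875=-10320.13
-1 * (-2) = 2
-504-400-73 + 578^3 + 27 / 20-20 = 193099556.35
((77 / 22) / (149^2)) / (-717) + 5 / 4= 79590571 / 63672468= 1.25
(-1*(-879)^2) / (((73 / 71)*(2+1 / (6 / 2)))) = -164572533 / 511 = -322059.75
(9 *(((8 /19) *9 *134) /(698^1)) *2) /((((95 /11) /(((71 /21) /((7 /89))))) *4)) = 502967124 /30867305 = 16.29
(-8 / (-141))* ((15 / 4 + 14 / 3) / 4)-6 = -4975 / 846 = -5.88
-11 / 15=-0.73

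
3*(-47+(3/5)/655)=-461766/3275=-141.00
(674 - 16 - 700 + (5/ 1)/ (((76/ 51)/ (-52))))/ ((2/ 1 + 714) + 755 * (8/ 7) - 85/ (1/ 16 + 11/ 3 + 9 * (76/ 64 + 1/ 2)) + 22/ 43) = -0.14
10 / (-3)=-10 / 3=-3.33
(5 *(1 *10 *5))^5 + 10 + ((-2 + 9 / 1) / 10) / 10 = 97656250001007 / 100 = 976562500010.07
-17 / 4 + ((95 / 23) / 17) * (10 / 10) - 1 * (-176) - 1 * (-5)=276817 / 1564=176.99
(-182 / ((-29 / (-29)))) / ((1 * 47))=-182 / 47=-3.87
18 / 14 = 9 / 7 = 1.29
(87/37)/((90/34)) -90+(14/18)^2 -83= -2570029/14985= -171.51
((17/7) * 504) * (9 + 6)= 18360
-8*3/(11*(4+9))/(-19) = 0.01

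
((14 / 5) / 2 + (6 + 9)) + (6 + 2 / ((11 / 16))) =1392 / 55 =25.31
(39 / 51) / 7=13 / 119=0.11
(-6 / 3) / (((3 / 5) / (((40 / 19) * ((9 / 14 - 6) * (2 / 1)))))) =10000 / 133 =75.19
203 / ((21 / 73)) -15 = 2072 / 3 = 690.67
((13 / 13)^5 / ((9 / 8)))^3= 0.70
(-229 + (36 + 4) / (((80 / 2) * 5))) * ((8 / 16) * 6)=-686.40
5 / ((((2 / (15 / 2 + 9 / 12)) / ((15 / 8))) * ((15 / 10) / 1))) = 825 / 32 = 25.78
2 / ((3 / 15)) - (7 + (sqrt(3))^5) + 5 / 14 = 47 / 14 - 9 * sqrt(3) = -12.23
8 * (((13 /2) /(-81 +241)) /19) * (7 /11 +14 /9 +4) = 7969 /75240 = 0.11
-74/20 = -37/10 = -3.70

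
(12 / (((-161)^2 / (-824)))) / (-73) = 0.01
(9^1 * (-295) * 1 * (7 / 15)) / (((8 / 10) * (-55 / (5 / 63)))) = 295 / 132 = 2.23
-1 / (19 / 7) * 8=-56 / 19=-2.95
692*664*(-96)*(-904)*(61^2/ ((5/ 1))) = 148379364728832/ 5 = 29675872945766.40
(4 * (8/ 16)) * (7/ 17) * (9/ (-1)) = -126/ 17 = -7.41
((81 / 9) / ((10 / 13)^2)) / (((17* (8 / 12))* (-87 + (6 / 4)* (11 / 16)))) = -6084 / 389725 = -0.02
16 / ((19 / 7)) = 112 / 19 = 5.89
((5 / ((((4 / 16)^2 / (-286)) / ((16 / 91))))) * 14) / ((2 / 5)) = -140800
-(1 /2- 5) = 9 /2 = 4.50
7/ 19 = 0.37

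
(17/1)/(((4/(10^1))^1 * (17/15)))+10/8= 155/4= 38.75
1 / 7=0.14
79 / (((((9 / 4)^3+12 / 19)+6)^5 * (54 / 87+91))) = 6091061210818543616 / 13430708687997082418596875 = 0.00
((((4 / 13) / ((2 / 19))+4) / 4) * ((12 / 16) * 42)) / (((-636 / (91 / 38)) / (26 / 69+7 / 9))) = -175665 / 741152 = -0.24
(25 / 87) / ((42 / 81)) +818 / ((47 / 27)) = 8977491 / 19082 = 470.47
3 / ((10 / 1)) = 0.30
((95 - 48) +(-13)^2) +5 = 221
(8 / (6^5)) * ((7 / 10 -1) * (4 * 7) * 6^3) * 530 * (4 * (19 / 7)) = -32224 / 3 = -10741.33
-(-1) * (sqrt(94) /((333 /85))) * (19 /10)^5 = 42093683 * sqrt(94) /6660000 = 61.28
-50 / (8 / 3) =-75 / 4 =-18.75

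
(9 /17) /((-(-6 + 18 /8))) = 0.14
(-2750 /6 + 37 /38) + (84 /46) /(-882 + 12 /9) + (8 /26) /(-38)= -457.37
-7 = -7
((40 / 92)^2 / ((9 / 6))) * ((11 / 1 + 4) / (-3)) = -1000 / 1587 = -0.63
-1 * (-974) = 974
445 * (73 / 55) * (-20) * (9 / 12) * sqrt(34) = -97455 * sqrt(34) / 11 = -51659.58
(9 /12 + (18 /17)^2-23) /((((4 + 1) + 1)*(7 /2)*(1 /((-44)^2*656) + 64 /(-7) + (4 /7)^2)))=54285246400 /475676830221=0.11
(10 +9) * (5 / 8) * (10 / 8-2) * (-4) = 285 / 8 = 35.62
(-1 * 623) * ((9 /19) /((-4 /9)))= 50463 /76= 663.99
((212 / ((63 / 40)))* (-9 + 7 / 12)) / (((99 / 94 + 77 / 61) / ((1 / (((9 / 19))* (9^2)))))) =-23327517520 / 1829318337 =-12.75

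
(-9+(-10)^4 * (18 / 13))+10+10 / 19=13847.68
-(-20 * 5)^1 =100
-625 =-625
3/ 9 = 0.33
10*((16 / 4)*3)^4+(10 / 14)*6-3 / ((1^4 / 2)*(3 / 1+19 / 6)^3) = 207364.26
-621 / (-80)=621 / 80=7.76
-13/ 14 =-0.93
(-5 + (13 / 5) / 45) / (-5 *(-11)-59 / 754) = -838448 / 9317475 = -0.09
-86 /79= -1.09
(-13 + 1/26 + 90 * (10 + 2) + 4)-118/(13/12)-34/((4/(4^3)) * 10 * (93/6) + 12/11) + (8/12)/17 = 2412290065/2515422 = 959.00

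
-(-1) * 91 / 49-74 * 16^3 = -2121715 / 7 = -303102.14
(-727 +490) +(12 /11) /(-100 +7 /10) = -862957 /3641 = -237.01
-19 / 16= -1.19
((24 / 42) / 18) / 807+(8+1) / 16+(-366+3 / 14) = -297092983 / 813456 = -365.22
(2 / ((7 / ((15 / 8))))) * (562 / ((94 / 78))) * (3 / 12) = 164385 / 2632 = 62.46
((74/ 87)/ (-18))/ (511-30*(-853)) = -37/ 20437083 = -0.00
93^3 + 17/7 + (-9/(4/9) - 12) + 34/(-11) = 804324.09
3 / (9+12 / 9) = 9 / 31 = 0.29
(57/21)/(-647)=-19/4529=-0.00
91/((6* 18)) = 91/108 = 0.84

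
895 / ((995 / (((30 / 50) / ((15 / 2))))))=358 / 4975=0.07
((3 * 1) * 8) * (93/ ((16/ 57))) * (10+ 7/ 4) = 93430.12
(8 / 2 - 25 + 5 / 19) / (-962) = 197 / 9139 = 0.02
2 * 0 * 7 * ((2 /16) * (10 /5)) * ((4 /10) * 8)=0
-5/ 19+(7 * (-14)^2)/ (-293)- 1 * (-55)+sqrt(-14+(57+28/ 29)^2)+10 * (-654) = -36129528/ 5567+sqrt(2813987)/ 29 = -6432.10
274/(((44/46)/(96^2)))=29039616/11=2639965.09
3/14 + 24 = 339/14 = 24.21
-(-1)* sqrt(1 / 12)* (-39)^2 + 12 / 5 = 12 / 5 + 507* sqrt(3) / 2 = 441.47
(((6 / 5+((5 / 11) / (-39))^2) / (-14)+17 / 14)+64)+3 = 438845702 / 6441435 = 68.13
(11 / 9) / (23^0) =11 / 9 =1.22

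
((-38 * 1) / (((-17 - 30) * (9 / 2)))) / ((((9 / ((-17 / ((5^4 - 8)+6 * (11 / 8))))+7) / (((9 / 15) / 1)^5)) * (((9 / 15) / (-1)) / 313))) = 14558256 / 647219375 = 0.02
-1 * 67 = -67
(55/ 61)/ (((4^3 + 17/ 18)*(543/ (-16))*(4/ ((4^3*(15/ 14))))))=-633600/ 90348503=-0.01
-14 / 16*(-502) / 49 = 251 / 28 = 8.96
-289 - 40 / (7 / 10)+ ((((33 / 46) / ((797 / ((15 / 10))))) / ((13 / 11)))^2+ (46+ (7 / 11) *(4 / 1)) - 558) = -59860340666071747 / 69963210004688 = -855.60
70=70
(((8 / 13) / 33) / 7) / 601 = 8 / 1804803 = 0.00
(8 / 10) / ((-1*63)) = -4 / 315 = -0.01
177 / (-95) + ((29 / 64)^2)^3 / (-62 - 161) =-2712482974462151 / 1455822114652160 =-1.86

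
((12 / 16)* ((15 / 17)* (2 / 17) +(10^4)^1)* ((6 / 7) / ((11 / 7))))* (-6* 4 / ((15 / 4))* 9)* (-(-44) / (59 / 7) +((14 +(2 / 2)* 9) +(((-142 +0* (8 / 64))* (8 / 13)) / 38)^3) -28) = 55610542393436448 / 19765024721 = 2813583.25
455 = 455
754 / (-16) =-47.12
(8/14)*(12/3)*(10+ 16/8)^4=331776/7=47396.57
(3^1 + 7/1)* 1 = 10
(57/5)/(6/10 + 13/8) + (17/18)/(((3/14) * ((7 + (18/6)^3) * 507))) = 12484991/2436642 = 5.12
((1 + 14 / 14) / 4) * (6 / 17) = 3 / 17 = 0.18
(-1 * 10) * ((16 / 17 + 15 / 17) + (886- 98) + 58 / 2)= -139200 / 17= -8188.24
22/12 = 11/6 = 1.83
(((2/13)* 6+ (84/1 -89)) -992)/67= -12949/871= -14.87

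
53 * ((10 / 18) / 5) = 53 / 9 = 5.89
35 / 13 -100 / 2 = -615 / 13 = -47.31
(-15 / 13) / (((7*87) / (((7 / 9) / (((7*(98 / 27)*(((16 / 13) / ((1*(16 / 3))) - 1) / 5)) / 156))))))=585 / 9947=0.06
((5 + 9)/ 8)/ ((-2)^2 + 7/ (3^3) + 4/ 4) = 0.33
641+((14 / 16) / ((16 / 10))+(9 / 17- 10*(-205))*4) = 9621907 / 1088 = 8843.66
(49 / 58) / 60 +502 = 1747009 / 3480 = 502.01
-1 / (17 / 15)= -15 / 17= -0.88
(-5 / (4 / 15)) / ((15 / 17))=-85 / 4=-21.25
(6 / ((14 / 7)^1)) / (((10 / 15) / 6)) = 27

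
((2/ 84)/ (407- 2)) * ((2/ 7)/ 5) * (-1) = -1/ 297675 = -0.00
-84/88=-21/22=-0.95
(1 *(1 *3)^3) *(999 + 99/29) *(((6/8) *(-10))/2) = -5886675/58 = -101494.40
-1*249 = -249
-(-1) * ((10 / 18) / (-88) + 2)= 1579 / 792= 1.99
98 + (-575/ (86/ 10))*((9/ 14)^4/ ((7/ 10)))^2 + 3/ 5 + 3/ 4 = 370689568637569/ 3886859426240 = 95.37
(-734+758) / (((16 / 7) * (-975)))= -7 / 650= -0.01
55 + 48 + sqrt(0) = 103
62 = 62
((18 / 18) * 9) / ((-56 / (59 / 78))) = -0.12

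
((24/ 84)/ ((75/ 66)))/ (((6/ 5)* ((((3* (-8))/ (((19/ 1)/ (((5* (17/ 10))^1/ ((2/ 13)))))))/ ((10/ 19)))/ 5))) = -110/ 13923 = -0.01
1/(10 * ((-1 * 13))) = -1/130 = -0.01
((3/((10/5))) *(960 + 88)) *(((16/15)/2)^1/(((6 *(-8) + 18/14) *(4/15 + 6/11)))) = -161392/7303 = -22.10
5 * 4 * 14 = 280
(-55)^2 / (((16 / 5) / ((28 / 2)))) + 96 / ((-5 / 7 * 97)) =51343999 / 3880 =13232.99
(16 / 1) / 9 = 16 / 9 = 1.78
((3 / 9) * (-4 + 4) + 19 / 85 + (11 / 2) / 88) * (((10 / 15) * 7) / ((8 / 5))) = 2723 / 3264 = 0.83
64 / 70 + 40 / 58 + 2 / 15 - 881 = -535471 / 609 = -879.26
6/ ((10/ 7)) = 21/ 5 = 4.20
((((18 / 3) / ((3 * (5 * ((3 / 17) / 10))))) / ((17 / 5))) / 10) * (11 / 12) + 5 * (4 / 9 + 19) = 97.83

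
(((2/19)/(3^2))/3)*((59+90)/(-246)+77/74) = 3958/2334663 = 0.00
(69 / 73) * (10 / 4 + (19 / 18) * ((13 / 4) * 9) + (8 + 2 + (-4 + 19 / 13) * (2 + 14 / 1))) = 19803 / 7592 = 2.61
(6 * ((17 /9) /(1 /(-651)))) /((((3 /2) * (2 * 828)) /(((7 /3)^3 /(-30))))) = 1265327 /1006020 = 1.26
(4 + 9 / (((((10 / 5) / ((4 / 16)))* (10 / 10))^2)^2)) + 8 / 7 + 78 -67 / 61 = 143499011 / 1748992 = 82.05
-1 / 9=-0.11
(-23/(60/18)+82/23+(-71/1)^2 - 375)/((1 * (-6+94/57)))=-1071.66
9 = 9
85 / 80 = 17 / 16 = 1.06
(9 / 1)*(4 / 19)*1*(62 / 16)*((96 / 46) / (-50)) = -3348 / 10925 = -0.31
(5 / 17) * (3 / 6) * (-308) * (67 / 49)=-7370 / 119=-61.93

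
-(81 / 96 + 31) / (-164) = 1019 / 5248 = 0.19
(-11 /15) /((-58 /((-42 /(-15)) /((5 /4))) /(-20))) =-1232 /2175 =-0.57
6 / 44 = 3 / 22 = 0.14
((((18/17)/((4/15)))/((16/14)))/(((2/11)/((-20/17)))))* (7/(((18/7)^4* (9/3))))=-32353475/26967168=-1.20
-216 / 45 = -4.80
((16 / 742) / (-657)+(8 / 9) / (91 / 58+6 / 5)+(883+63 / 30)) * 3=23740057987 / 8937390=2656.26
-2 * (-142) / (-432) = -71 / 108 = -0.66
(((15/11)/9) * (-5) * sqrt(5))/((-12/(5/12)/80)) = 625 * sqrt(5)/297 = 4.71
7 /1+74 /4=51 /2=25.50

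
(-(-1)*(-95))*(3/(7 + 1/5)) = -475/12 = -39.58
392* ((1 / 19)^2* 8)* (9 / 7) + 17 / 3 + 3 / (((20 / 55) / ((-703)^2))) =17662608383 / 4332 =4077241.09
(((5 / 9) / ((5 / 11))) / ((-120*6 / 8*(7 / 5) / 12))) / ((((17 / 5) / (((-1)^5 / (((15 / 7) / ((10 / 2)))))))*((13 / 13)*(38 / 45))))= 275 / 2907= 0.09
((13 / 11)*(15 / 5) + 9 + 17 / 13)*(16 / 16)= 1981 / 143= 13.85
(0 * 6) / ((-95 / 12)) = 0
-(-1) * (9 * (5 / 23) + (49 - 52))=-24 / 23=-1.04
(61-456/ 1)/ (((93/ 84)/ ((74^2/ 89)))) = -21951.63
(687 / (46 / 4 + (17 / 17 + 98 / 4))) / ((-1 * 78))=-229 / 962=-0.24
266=266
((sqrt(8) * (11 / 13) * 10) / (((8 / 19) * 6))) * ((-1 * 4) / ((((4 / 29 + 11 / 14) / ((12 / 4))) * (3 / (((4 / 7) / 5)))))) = -48488 * sqrt(2) / 14625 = -4.69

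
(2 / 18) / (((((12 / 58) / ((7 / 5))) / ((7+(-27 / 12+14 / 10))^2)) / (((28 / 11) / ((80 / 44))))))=2388701 / 60000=39.81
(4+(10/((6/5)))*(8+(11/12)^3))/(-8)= -399611/41472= -9.64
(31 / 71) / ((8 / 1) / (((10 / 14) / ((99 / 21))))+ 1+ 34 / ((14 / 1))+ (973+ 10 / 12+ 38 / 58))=188790 / 445671757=0.00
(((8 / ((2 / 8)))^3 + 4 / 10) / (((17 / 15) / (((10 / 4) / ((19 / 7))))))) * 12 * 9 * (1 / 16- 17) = -62938675485 / 1292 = -48714145.11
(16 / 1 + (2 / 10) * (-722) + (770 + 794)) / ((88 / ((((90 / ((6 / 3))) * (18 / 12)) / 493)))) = 96903 / 43384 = 2.23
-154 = -154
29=29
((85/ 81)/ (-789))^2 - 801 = -3271572577856/ 4084360281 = -801.00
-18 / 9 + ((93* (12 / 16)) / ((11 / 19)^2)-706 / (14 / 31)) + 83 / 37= -169850531 / 125356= -1354.95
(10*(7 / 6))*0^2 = 0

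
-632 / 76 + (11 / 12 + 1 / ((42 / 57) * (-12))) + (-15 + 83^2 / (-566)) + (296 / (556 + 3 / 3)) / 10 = -29040992319 / 838596920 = -34.63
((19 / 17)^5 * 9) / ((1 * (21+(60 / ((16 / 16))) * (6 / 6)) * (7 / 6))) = 4952198 / 29816997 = 0.17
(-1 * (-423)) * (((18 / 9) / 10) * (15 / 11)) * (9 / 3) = 3807 / 11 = 346.09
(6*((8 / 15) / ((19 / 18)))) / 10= 0.30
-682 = -682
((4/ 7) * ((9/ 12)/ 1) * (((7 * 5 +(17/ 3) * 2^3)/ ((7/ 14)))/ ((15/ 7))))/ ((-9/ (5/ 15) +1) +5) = -1.53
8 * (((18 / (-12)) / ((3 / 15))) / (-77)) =60 / 77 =0.78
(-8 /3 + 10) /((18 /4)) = 44 /27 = 1.63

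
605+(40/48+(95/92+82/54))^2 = 3803682529/6170256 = 616.45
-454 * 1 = -454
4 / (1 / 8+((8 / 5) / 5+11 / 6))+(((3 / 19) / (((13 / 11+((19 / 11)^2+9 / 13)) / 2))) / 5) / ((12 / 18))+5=746999216 / 110255385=6.78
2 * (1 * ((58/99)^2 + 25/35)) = 145106/68607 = 2.12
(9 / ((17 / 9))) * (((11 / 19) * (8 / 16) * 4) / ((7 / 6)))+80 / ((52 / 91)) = 327232 / 2261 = 144.73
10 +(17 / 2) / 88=1777 / 176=10.10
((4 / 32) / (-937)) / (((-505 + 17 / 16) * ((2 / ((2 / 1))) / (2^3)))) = 0.00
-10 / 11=-0.91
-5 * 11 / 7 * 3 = -165 / 7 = -23.57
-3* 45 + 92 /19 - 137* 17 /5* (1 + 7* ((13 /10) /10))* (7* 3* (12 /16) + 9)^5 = -8262450575.62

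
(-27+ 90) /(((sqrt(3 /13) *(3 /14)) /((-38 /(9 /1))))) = -3724 *sqrt(39) /9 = -2584.04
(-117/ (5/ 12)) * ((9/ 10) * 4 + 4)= -53352/ 25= -2134.08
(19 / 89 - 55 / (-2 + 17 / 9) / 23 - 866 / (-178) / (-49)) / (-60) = -723383 / 2006060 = -0.36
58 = 58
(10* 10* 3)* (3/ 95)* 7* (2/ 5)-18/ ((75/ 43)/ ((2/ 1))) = 2796/ 475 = 5.89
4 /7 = 0.57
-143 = -143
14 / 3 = 4.67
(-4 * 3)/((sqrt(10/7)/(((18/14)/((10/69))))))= -1863 * sqrt(70)/175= -89.07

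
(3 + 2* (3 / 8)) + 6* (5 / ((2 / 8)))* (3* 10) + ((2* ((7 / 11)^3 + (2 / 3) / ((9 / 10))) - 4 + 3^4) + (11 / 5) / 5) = 3683.19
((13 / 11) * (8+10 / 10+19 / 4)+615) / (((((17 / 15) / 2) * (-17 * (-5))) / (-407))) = -3083025 / 578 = -5333.95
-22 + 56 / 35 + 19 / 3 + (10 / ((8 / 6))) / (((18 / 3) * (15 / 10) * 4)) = -1663 / 120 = -13.86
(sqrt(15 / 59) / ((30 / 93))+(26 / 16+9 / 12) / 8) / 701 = 19 / 44864+31 * sqrt(885) / 413590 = 0.00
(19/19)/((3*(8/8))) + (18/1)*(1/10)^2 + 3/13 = 1451/1950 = 0.74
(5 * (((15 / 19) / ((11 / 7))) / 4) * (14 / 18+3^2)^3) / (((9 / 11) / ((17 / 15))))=813.17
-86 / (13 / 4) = -344 / 13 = -26.46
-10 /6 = -5 /3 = -1.67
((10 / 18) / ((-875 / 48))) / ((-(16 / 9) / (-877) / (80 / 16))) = -2631 / 35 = -75.17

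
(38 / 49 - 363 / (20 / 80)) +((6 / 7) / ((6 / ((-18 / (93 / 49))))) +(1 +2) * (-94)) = -2634826 / 1519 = -1734.58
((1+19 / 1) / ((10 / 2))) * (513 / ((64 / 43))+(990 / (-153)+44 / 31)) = 11454725 / 8432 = 1358.48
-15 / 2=-7.50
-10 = -10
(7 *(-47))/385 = -47/55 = -0.85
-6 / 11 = -0.55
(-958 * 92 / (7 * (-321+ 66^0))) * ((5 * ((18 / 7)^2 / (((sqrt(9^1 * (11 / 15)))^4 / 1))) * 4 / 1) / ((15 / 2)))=15.93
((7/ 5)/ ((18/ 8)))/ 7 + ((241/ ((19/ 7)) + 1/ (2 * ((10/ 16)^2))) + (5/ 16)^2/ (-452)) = 44598422149/ 494668800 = 90.16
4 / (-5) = -4 / 5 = -0.80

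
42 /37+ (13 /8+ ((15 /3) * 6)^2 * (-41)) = -10921583 /296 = -36897.24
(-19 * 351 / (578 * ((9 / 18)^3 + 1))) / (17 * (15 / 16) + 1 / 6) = -142272 / 223397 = -0.64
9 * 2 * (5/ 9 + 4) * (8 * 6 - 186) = -11316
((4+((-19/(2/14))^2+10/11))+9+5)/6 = 64929/22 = 2951.32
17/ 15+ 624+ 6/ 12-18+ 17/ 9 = 54857/ 90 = 609.52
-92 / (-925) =92 / 925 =0.10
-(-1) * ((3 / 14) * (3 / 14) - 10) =-9.95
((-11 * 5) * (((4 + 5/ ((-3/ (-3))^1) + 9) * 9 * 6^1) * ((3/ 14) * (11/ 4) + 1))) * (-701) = 833828985/ 14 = 59559213.21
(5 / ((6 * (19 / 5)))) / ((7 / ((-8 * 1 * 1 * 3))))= -100 / 133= -0.75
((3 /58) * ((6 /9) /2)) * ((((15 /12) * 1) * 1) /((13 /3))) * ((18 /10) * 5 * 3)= 405 /3016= 0.13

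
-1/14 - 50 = -701/14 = -50.07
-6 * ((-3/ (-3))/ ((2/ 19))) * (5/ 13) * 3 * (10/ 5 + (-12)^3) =1475730/ 13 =113517.69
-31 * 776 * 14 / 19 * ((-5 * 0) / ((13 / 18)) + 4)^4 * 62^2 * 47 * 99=-1542083348348928 / 19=-81162281492048.84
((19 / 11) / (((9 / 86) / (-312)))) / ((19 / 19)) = -169936 / 33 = -5149.58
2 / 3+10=32 / 3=10.67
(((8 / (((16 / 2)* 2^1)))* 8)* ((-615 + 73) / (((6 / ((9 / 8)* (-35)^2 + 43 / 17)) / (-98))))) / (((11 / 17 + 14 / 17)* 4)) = 2493384551 / 300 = 8311281.84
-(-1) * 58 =58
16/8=2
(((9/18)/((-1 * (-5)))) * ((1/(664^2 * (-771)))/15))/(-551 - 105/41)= 41/1157260469990400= 0.00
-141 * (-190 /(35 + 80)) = 5358 /23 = 232.96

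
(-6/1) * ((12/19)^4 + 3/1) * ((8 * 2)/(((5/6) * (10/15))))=-355707936/651605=-545.90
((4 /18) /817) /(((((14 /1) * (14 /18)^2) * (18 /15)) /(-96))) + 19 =5323669 /280231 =19.00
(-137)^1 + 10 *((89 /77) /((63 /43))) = -626317 /4851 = -129.11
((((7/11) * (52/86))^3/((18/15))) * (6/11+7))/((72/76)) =11883814670/31429673649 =0.38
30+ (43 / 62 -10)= 20.69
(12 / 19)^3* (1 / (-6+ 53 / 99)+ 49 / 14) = 3100896 / 3710719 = 0.84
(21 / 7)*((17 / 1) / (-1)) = -51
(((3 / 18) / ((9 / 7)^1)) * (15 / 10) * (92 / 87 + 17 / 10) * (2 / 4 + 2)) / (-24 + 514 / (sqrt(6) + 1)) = 5323381 / 1482338016 + 4315801 * sqrt(6) / 1482338016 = 0.01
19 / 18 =1.06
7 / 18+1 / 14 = 29 / 63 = 0.46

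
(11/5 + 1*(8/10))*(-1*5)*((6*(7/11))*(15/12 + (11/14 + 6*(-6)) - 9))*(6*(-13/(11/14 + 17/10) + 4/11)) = -252106695/3509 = -71845.74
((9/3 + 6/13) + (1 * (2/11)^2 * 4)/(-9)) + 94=97.45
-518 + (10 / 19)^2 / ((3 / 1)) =-560894 / 1083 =-517.91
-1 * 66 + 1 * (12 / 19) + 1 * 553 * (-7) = -74791 / 19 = -3936.37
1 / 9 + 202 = 1819 / 9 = 202.11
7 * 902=6314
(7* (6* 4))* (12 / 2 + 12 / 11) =13104 / 11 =1191.27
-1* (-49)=49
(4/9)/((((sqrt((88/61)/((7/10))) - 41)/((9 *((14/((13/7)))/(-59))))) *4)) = 392 *sqrt(23485)/549867669+ 1715686/549867669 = 0.00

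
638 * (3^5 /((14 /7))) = 77517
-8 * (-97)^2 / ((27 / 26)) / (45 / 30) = -48322.77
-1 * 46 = -46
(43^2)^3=6321363049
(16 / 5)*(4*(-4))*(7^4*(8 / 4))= -1229312 / 5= -245862.40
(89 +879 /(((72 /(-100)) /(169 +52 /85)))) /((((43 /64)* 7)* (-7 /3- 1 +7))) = -61416224 /5117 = -12002.39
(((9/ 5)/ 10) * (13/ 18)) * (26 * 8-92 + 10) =819/ 50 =16.38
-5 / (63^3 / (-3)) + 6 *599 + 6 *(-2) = 298556123 / 83349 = 3582.00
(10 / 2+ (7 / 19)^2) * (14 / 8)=6489 / 722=8.99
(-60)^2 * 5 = 18000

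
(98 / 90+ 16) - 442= -19121 / 45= -424.91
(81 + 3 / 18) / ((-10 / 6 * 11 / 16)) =-70.84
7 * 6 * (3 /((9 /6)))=84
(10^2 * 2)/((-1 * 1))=-200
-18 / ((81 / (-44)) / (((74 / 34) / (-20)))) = -814 / 765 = -1.06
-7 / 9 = -0.78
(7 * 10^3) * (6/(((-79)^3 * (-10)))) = 0.01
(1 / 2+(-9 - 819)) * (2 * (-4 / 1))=6620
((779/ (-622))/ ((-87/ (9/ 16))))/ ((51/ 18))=7011/ 2453168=0.00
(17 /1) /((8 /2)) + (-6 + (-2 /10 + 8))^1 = 121 /20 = 6.05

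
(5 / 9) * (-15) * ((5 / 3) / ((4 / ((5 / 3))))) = -625 / 108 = -5.79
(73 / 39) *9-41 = -314 / 13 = -24.15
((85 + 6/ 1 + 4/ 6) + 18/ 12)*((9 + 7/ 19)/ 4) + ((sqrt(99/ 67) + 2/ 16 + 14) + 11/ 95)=3*sqrt(737)/ 67 + 529979/ 2280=233.66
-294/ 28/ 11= -21/ 22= -0.95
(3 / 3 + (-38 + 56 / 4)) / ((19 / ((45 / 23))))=-45 / 19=-2.37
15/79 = 0.19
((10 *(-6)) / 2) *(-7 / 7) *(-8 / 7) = -240 / 7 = -34.29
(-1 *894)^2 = 799236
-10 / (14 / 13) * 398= -25870 / 7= -3695.71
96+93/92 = 8925/92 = 97.01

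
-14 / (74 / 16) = -112 / 37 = -3.03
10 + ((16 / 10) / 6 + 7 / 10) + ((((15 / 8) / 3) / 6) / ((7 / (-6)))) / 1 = 9137 / 840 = 10.88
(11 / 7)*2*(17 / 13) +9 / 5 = 2689 / 455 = 5.91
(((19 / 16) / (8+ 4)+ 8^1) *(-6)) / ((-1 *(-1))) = -1555 / 32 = -48.59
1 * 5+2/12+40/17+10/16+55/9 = 17449/1224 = 14.26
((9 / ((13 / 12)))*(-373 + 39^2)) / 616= 2214 / 143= 15.48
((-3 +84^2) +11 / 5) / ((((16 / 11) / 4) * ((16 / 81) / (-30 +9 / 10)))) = -2286599139 / 800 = -2858248.92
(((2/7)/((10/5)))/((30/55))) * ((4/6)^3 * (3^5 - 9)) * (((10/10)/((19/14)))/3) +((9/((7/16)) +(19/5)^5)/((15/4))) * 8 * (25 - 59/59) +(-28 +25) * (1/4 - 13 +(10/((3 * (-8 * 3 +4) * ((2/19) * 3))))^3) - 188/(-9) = 41685.70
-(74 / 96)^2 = -1369 / 2304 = -0.59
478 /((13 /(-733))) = -350374 /13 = -26951.85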